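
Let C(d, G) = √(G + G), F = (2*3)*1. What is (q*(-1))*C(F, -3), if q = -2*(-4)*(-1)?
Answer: 8*I*√6 ≈ 19.596*I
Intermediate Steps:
F = 6 (F = 6*1 = 6)
C(d, G) = √2*√G (C(d, G) = √(2*G) = √2*√G)
q = -8 (q = 8*(-1) = -8)
(q*(-1))*C(F, -3) = (-8*(-1))*(√2*√(-3)) = 8*(√2*(I*√3)) = 8*(I*√6) = 8*I*√6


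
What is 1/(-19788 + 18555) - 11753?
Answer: -14491450/1233 ≈ -11753.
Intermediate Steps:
1/(-19788 + 18555) - 11753 = 1/(-1233) - 11753 = -1/1233 - 11753 = -14491450/1233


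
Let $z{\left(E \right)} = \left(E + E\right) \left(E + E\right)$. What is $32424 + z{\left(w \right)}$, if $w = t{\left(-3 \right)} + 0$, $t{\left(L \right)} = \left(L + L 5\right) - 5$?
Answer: $34540$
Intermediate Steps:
$t{\left(L \right)} = -5 + 6 L$ ($t{\left(L \right)} = \left(L + 5 L\right) - 5 = 6 L - 5 = -5 + 6 L$)
$w = -23$ ($w = \left(-5 + 6 \left(-3\right)\right) + 0 = \left(-5 - 18\right) + 0 = -23 + 0 = -23$)
$z{\left(E \right)} = 4 E^{2}$ ($z{\left(E \right)} = 2 E 2 E = 4 E^{2}$)
$32424 + z{\left(w \right)} = 32424 + 4 \left(-23\right)^{2} = 32424 + 4 \cdot 529 = 32424 + 2116 = 34540$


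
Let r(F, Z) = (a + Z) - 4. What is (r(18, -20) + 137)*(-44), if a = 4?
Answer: -5148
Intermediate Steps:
r(F, Z) = Z (r(F, Z) = (4 + Z) - 4 = Z)
(r(18, -20) + 137)*(-44) = (-20 + 137)*(-44) = 117*(-44) = -5148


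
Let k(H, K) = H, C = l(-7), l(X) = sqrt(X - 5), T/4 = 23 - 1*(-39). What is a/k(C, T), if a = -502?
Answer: 251*I*sqrt(3)/3 ≈ 144.92*I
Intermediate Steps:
T = 248 (T = 4*(23 - 1*(-39)) = 4*(23 + 39) = 4*62 = 248)
l(X) = sqrt(-5 + X)
C = 2*I*sqrt(3) (C = sqrt(-5 - 7) = sqrt(-12) = 2*I*sqrt(3) ≈ 3.4641*I)
a/k(C, T) = -502*(-I*sqrt(3)/6) = -(-251)*I*sqrt(3)/3 = 251*I*sqrt(3)/3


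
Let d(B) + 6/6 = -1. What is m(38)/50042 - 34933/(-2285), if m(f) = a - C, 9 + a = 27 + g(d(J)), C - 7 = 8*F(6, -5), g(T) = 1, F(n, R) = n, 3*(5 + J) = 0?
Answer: 874017463/57172985 ≈ 15.287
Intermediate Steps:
J = -5 (J = -5 + (⅓)*0 = -5 + 0 = -5)
d(B) = -2 (d(B) = -1 - 1 = -2)
C = 55 (C = 7 + 8*6 = 7 + 48 = 55)
a = 19 (a = -9 + (27 + 1) = -9 + 28 = 19)
m(f) = -36 (m(f) = 19 - 1*55 = 19 - 55 = -36)
m(38)/50042 - 34933/(-2285) = -36/50042 - 34933/(-2285) = -36*1/50042 - 34933*(-1/2285) = -18/25021 + 34933/2285 = 874017463/57172985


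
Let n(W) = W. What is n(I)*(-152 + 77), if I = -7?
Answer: 525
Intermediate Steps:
n(I)*(-152 + 77) = -7*(-152 + 77) = -7*(-75) = 525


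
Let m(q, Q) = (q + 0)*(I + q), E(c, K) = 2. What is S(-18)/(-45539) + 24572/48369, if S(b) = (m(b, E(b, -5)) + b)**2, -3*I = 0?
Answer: -3410095376/2202675891 ≈ -1.5482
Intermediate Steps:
I = 0 (I = -1/3*0 = 0)
m(q, Q) = q**2 (m(q, Q) = (q + 0)*(0 + q) = q*q = q**2)
S(b) = (b + b**2)**2 (S(b) = (b**2 + b)**2 = (b + b**2)**2)
S(-18)/(-45539) + 24572/48369 = ((-18)**2*(1 - 18)**2)/(-45539) + 24572/48369 = (324*(-17)**2)*(-1/45539) + 24572*(1/48369) = (324*289)*(-1/45539) + 24572/48369 = 93636*(-1/45539) + 24572/48369 = -93636/45539 + 24572/48369 = -3410095376/2202675891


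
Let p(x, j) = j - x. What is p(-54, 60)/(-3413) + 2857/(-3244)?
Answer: -10120757/11071772 ≈ -0.91410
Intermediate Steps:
p(-54, 60)/(-3413) + 2857/(-3244) = (60 - 1*(-54))/(-3413) + 2857/(-3244) = (60 + 54)*(-1/3413) + 2857*(-1/3244) = 114*(-1/3413) - 2857/3244 = -114/3413 - 2857/3244 = -10120757/11071772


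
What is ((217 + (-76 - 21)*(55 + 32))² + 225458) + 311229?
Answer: 68137971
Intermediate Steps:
((217 + (-76 - 21)*(55 + 32))² + 225458) + 311229 = ((217 - 97*87)² + 225458) + 311229 = ((217 - 8439)² + 225458) + 311229 = ((-8222)² + 225458) + 311229 = (67601284 + 225458) + 311229 = 67826742 + 311229 = 68137971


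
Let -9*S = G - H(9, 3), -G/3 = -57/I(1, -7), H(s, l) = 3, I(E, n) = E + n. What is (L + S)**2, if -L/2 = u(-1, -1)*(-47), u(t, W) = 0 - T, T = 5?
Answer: 870489/4 ≈ 2.1762e+5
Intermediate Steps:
u(t, W) = -5 (u(t, W) = 0 - 1*5 = 0 - 5 = -5)
G = -57/2 (G = -(-171)/(1 - 7) = -(-171)/(-6) = -(-171)*(-1)/6 = -3*19/2 = -57/2 ≈ -28.500)
S = 7/2 (S = -(-57/2 - 1*3)/9 = -(-57/2 - 3)/9 = -1/9*(-63/2) = 7/2 ≈ 3.5000)
L = -470 (L = -(-10)*(-47) = -2*235 = -470)
(L + S)**2 = (-470 + 7/2)**2 = (-933/2)**2 = 870489/4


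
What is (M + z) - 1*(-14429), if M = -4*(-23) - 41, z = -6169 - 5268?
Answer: 3043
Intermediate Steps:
z = -11437
M = 51 (M = 92 - 41 = 51)
(M + z) - 1*(-14429) = (51 - 11437) - 1*(-14429) = -11386 + 14429 = 3043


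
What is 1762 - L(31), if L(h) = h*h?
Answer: 801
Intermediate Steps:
L(h) = h**2
1762 - L(31) = 1762 - 1*31**2 = 1762 - 1*961 = 1762 - 961 = 801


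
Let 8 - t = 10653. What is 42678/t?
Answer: -42678/10645 ≈ -4.0092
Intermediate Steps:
t = -10645 (t = 8 - 1*10653 = 8 - 10653 = -10645)
42678/t = 42678/(-10645) = 42678*(-1/10645) = -42678/10645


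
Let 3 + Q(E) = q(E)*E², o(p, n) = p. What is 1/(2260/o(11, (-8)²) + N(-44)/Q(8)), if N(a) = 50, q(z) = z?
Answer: 5599/1150890 ≈ 0.0048649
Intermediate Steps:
Q(E) = -3 + E³ (Q(E) = -3 + E*E² = -3 + E³)
1/(2260/o(11, (-8)²) + N(-44)/Q(8)) = 1/(2260/11 + 50/(-3 + 8³)) = 1/(2260*(1/11) + 50/(-3 + 512)) = 1/(2260/11 + 50/509) = 1/(1150890/5599) = 5599/1150890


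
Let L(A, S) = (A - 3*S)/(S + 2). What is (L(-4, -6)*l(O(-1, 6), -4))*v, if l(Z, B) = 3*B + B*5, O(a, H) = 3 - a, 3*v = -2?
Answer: -224/3 ≈ -74.667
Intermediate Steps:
v = -⅔ (v = (⅓)*(-2) = -⅔ ≈ -0.66667)
L(A, S) = (A - 3*S)/(2 + S)
l(Z, B) = 8*B (l(Z, B) = 3*B + 5*B = 8*B)
(L(-4, -6)*l(O(-1, 6), -4))*v = (((-4 - 3*(-6))/(2 - 6))*(8*(-4)))*(-⅔) = (((-4 + 18)/(-4))*(-32))*(-⅔) = (-¼*14*(-32))*(-⅔) = -7/2*(-32)*(-⅔) = 112*(-⅔) = -224/3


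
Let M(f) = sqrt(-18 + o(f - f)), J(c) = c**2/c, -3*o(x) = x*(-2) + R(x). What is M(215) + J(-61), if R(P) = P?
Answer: -61 + 3*I*sqrt(2) ≈ -61.0 + 4.2426*I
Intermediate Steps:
o(x) = x/3 (o(x) = -(x*(-2) + x)/3 = -(-2*x + x)/3 = -(-1)*x/3 = x/3)
J(c) = c
M(f) = 3*I*sqrt(2) (M(f) = sqrt(-18 + (f - f)/3) = sqrt(-18 + (1/3)*0) = sqrt(-18 + 0) = sqrt(-18) = 3*I*sqrt(2))
M(215) + J(-61) = 3*I*sqrt(2) - 61 = -61 + 3*I*sqrt(2)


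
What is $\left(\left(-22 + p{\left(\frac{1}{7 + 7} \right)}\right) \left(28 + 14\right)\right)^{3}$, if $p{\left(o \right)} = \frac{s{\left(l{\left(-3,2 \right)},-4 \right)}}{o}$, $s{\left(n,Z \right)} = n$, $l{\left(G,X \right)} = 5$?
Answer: $8193540096$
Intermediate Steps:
$p{\left(o \right)} = \frac{5}{o}$
$\left(\left(-22 + p{\left(\frac{1}{7 + 7} \right)}\right) \left(28 + 14\right)\right)^{3} = \left(\left(-22 + \frac{5}{\frac{1}{7 + 7}}\right) \left(28 + 14\right)\right)^{3} = \left(\left(-22 + \frac{5}{\frac{1}{14}}\right) 42\right)^{3} = \left(\left(-22 + 5 \frac{1}{\frac{1}{14}}\right) 42\right)^{3} = \left(\left(-22 + 5 \cdot 14\right) 42\right)^{3} = \left(\left(-22 + 70\right) 42\right)^{3} = \left(48 \cdot 42\right)^{3} = 2016^{3} = 8193540096$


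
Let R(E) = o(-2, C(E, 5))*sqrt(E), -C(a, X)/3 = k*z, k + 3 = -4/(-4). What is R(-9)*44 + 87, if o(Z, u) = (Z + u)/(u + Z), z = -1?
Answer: 87 + 132*I ≈ 87.0 + 132.0*I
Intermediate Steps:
k = -2 (k = -3 - 4/(-4) = -3 - 4*(-1/4) = -3 + 1 = -2)
C(a, X) = -6 (C(a, X) = -(-6)*(-1) = -3*2 = -6)
o(Z, u) = 1 (o(Z, u) = (Z + u)/(Z + u) = 1)
R(E) = sqrt(E) (R(E) = 1*sqrt(E) = sqrt(E))
R(-9)*44 + 87 = sqrt(-9)*44 + 87 = (3*I)*44 + 87 = 132*I + 87 = 87 + 132*I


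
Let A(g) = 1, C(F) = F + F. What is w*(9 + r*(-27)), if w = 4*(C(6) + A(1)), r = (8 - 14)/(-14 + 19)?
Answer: 10764/5 ≈ 2152.8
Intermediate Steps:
r = -6/5 ≈ -1.2000
C(F) = 2*F
w = 52 (w = 4*(2*6 + 1) = 4*(12 + 1) = 4*13 = 52)
w*(9 + r*(-27)) = 52*(9 - 6/5*(-27)) = 52*(9 + 162/5) = 52*(207/5) = 10764/5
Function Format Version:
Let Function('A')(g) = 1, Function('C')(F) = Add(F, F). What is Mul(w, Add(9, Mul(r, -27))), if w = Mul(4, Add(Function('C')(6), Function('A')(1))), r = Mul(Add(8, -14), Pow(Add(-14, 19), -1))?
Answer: Rational(10764, 5) ≈ 2152.8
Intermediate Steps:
r = Rational(-6, 5) (r = Mul(-6, Pow(5, -1)) = Mul(-6, Rational(1, 5)) = Rational(-6, 5) ≈ -1.2000)
Function('C')(F) = Mul(2, F)
w = 52 (w = Mul(4, Add(Mul(2, 6), 1)) = Mul(4, Add(12, 1)) = Mul(4, 13) = 52)
Mul(w, Add(9, Mul(r, -27))) = Mul(52, Add(9, Mul(Rational(-6, 5), -27))) = Mul(52, Add(9, Rational(162, 5))) = Mul(52, Rational(207, 5)) = Rational(10764, 5)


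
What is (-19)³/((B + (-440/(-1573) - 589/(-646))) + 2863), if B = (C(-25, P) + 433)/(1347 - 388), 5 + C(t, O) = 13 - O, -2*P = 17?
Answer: -15990585611/6678465405 ≈ -2.3944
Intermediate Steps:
P = -17/2 (P = -½*17 = -17/2 ≈ -8.5000)
C(t, O) = 8 - O (C(t, O) = -5 + (13 - O) = 8 - O)
B = 899/1918 (B = ((8 - 1*(-17/2)) + 433)/(1347 - 388) = ((8 + 17/2) + 433)/959 = (33/2 + 433)*(1/959) = (899/2)*(1/959) = 899/1918 ≈ 0.46872)
(-19)³/((B + (-440/(-1573) - 589/(-646))) + 2863) = (-19)³/((899/1918 + (-440/(-1573) - 589/(-646))) + 2863) = -6859/((899/1918 + (-440*(-1/1573) - 589*(-1/646))) + 2863) = -6859/((899/1918 + (40/143 + 31/34)) + 2863) = -6859/((899/1918 + 5793/4862) + 2863) = -6859/(3870478/2331329 + 2863) = -6859/6678465405/2331329 = -6859*2331329/6678465405 = -15990585611/6678465405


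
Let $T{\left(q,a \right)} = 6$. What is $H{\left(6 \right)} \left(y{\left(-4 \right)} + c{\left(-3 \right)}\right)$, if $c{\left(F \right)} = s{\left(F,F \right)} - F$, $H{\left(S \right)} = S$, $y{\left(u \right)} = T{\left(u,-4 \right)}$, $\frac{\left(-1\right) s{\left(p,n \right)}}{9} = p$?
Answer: $216$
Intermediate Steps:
$s{\left(p,n \right)} = - 9 p$
$y{\left(u \right)} = 6$
$c{\left(F \right)} = - 10 F$ ($c{\left(F \right)} = - 9 F - F = - 10 F$)
$H{\left(6 \right)} \left(y{\left(-4 \right)} + c{\left(-3 \right)}\right) = 6 \left(6 - -30\right) = 6 \left(6 + 30\right) = 6 \cdot 36 = 216$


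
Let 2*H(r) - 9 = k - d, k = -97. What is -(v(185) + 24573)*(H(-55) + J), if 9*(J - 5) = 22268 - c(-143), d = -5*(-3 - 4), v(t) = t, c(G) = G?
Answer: -542262095/9 ≈ -6.0251e+7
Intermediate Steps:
d = 35 (d = -5*(-7) = 35)
J = 22456/9 (J = 5 + (22268 - 1*(-143))/9 = 5 + (22268 + 143)/9 = 5 + (⅑)*22411 = 5 + 22411/9 = 22456/9 ≈ 2495.1)
H(r) = -123/2 (H(r) = 9/2 + (-97 - 1*35)/2 = 9/2 + (-97 - 35)/2 = 9/2 + (½)*(-132) = 9/2 - 66 = -123/2)
-(v(185) + 24573)*(H(-55) + J) = -(185 + 24573)*(-123/2 + 22456/9) = -24758*43805/18 = -1*542262095/9 = -542262095/9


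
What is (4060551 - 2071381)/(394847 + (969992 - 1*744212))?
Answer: 1989170/620627 ≈ 3.2051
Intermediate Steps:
(4060551 - 2071381)/(394847 + (969992 - 1*744212)) = 1989170/(394847 + (969992 - 744212)) = 1989170/(394847 + 225780) = 1989170/620627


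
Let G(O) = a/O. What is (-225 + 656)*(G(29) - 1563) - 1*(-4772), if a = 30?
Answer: -19384619/29 ≈ -6.6844e+5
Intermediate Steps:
G(O) = 30/O
(-225 + 656)*(G(29) - 1563) - 1*(-4772) = (-225 + 656)*(30/29 - 1563) - 1*(-4772) = 431*(30*(1/29) - 1563) + 4772 = 431*(30/29 - 1563) + 4772 = 431*(-45297/29) + 4772 = -19523007/29 + 4772 = -19384619/29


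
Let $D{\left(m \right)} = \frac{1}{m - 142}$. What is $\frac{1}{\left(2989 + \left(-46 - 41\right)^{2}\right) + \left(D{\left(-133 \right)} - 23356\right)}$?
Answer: $- \frac{275}{3519451} \approx -7.8137 \cdot 10^{-5}$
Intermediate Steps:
$D{\left(m \right)} = \frac{1}{-142 + m}$
$\frac{1}{\left(2989 + \left(-46 - 41\right)^{2}\right) + \left(D{\left(-133 \right)} - 23356\right)} = \frac{1}{\left(2989 + \left(-46 - 41\right)^{2}\right) + \left(\frac{1}{-142 - 133} - 23356\right)} = \frac{1}{\left(2989 + \left(-87\right)^{2}\right) - \left(23356 - \frac{1}{-275}\right)} = \frac{1}{\left(2989 + 7569\right) - \frac{6422901}{275}} = \frac{1}{10558 - \frac{6422901}{275}} = \frac{1}{- \frac{3519451}{275}} = - \frac{275}{3519451}$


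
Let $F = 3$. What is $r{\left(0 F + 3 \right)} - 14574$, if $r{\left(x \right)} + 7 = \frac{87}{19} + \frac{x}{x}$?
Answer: $- \frac{276933}{19} \approx -14575.0$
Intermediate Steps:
$r{\left(x \right)} = - \frac{27}{19}$ ($r{\left(x \right)} = -7 + \left(\frac{87}{19} + \frac{x}{x}\right) = -7 + \left(87 \cdot \frac{1}{19} + 1\right) = -7 + \left(\frac{87}{19} + 1\right) = -7 + \frac{106}{19} = - \frac{27}{19}$)
$r{\left(0 F + 3 \right)} - 14574 = - \frac{27}{19} - 14574 = - \frac{276933}{19}$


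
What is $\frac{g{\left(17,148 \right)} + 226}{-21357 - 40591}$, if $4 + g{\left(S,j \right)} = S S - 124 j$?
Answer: $\frac{17841}{61948} \approx 0.288$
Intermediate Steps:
$g{\left(S,j \right)} = -4 + S^{2} - 124 j$ ($g{\left(S,j \right)} = -4 + \left(S S - 124 j\right) = -4 + \left(S^{2} - 124 j\right) = -4 + S^{2} - 124 j$)
$\frac{g{\left(17,148 \right)} + 226}{-21357 - 40591} = \frac{\left(-4 + 17^{2} - 18352\right) + 226}{-21357 - 40591} = \frac{\left(-4 + 289 - 18352\right) + 226}{-61948} = \left(-18067 + 226\right) \left(- \frac{1}{61948}\right) = \left(-17841\right) \left(- \frac{1}{61948}\right) = \frac{17841}{61948}$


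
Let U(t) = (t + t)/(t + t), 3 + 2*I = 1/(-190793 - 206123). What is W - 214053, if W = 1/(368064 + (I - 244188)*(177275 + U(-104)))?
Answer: -108171846898985650681/505350763124019 ≈ -2.1405e+5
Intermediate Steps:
I = -1190749/793832 (I = -3/2 + 1/(2*(-190793 - 206123)) = -3/2 + (½)/(-396916) = -3/2 + (½)*(-1/396916) = -3/2 - 1/793832 = -1190749/793832 ≈ -1.5000)
U(t) = 1 (U(t) = (2*t)/((2*t)) = (2*t)*(1/(2*t)) = 1)
W = -11674/505350763124019 (W = 1/(368064 + (-1190749/793832 - 244188)*(177275 + 1)) = 1/(368064 - 193845439165/793832*177276) = 1/(368064 - 505355059903155/11674) = 1/(-505350763124019/11674) = -11674/505350763124019 ≈ -2.3101e-11)
W - 214053 = -11674/505350763124019 - 214053 = -108171846898985650681/505350763124019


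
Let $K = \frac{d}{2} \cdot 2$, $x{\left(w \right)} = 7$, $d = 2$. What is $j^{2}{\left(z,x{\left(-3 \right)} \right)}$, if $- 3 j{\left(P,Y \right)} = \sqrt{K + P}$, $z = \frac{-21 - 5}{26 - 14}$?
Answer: $- \frac{1}{54} \approx -0.018519$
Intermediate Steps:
$K = 2$ ($K = \frac{2}{2} \cdot 2 = 2 \cdot \frac{1}{2} \cdot 2 = 1 \cdot 2 = 2$)
$z = - \frac{13}{6}$ ($z = - \frac{26}{12} = \left(-26\right) \frac{1}{12} = - \frac{13}{6} \approx -2.1667$)
$j{\left(P,Y \right)} = - \frac{\sqrt{2 + P}}{3}$
$j^{2}{\left(z,x{\left(-3 \right)} \right)} = \left(- \frac{\sqrt{2 - \frac{13}{6}}}{3}\right)^{2} = \left(- \frac{\sqrt{- \frac{1}{6}}}{3}\right)^{2} = \left(- \frac{\frac{1}{6} i \sqrt{6}}{3}\right)^{2} = \left(- \frac{i \sqrt{6}}{18}\right)^{2} = - \frac{1}{54}$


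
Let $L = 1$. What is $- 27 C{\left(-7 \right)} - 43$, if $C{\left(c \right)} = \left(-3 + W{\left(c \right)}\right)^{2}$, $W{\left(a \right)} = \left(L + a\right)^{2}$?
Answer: $-29446$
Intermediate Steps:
$W{\left(a \right)} = \left(1 + a\right)^{2}$
$C{\left(c \right)} = \left(-3 + \left(1 + c\right)^{2}\right)^{2}$
$- 27 C{\left(-7 \right)} - 43 = - 27 \left(-3 + \left(1 - 7\right)^{2}\right)^{2} - 43 = - 27 \left(-3 + \left(-6\right)^{2}\right)^{2} - 43 = - 27 \left(-3 + 36\right)^{2} - 43 = - 27 \cdot 33^{2} - 43 = \left(-27\right) 1089 - 43 = -29403 - 43 = -29446$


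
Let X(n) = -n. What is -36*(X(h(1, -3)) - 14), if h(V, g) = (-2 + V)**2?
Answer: 540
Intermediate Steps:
-36*(X(h(1, -3)) - 14) = -36*(-(-2 + 1)**2 - 14) = -36*(-1*(-1)**2 - 14) = -36*(-1*1 - 14) = -36*(-1 - 14) = -36*(-15) = 540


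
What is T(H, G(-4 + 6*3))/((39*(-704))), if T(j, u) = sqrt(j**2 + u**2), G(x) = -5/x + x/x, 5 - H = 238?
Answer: -5*sqrt(425629)/384384 ≈ -0.0084863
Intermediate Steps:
H = -233 (H = 5 - 1*238 = 5 - 238 = -233)
G(x) = 1 - 5/x (G(x) = -5/x + 1 = 1 - 5/x)
T(H, G(-4 + 6*3))/((39*(-704))) = sqrt((-233)**2 + ((-5 + (-4 + 6*3))/(-4 + 6*3))**2)/((39*(-704))) = sqrt(54289 + ((-5 + (-4 + 18))/(-4 + 18))**2)/(-27456) = sqrt(54289 + ((-5 + 14)/14)**2)*(-1/27456) = sqrt(54289 + ((1/14)*9)**2)*(-1/27456) = sqrt(54289 + (9/14)**2)*(-1/27456) = sqrt(54289 + 81/196)*(-1/27456) = sqrt(10640725/196)*(-1/27456) = (5*sqrt(425629)/14)*(-1/27456) = -5*sqrt(425629)/384384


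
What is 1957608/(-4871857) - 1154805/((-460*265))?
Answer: 1077482481537/118775873660 ≈ 9.0716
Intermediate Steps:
1957608/(-4871857) - 1154805/((-460*265)) = 1957608*(-1/4871857) - 1154805/(-121900) = -1957608/4871857 - 1154805*(-1/121900) = -1957608/4871857 + 230961/24380 = 1077482481537/118775873660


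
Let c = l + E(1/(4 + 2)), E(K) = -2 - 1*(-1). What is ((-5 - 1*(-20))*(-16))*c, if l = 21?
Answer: -4800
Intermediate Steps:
E(K) = -1 (E(K) = -2 + 1 = -1)
c = 20 (c = 21 - 1 = 20)
((-5 - 1*(-20))*(-16))*c = ((-5 - 1*(-20))*(-16))*20 = ((-5 + 20)*(-16))*20 = (15*(-16))*20 = -240*20 = -4800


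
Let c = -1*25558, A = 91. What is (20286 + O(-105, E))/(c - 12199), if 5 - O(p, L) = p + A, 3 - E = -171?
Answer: -20305/37757 ≈ -0.53778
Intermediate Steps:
c = -25558
E = 174 (E = 3 - 1*(-171) = 3 + 171 = 174)
O(p, L) = -86 - p (O(p, L) = 5 - (p + 91) = 5 - (91 + p) = 5 + (-91 - p) = -86 - p)
(20286 + O(-105, E))/(c - 12199) = (20286 + (-86 - 1*(-105)))/(-25558 - 12199) = (20286 + (-86 + 105))/(-37757) = (20286 + 19)*(-1/37757) = 20305*(-1/37757) = -20305/37757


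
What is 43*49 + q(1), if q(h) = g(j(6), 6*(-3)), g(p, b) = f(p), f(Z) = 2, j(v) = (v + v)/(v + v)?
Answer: 2109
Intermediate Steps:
j(v) = 1 (j(v) = (2*v)/((2*v)) = (2*v)*(1/(2*v)) = 1)
g(p, b) = 2
q(h) = 2
43*49 + q(1) = 43*49 + 2 = 2107 + 2 = 2109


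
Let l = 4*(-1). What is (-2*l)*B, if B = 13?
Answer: 104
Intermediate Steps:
l = -4
(-2*l)*B = -2*(-4)*13 = 8*13 = 104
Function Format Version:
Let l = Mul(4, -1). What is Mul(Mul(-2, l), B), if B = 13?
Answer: 104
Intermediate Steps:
l = -4
Mul(Mul(-2, l), B) = Mul(Mul(-2, -4), 13) = Mul(8, 13) = 104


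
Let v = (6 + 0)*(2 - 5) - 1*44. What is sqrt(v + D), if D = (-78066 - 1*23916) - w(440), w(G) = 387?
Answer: I*sqrt(102431) ≈ 320.05*I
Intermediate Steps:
v = -62 (v = 6*(-3) - 44 = -18 - 44 = -62)
D = -102369 (D = (-78066 - 1*23916) - 1*387 = (-78066 - 23916) - 387 = -101982 - 387 = -102369)
sqrt(v + D) = sqrt(-62 - 102369) = sqrt(-102431) = I*sqrt(102431)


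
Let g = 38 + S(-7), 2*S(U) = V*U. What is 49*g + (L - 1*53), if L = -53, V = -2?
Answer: 2099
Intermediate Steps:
S(U) = -U (S(U) = (-2*U)/2 = -U)
g = 45 (g = 38 - 1*(-7) = 38 + 7 = 45)
49*g + (L - 1*53) = 49*45 + (-53 - 1*53) = 2205 + (-53 - 53) = 2205 - 106 = 2099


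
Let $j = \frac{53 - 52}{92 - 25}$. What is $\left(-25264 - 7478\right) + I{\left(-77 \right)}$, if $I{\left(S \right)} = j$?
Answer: $- \frac{2193713}{67} \approx -32742.0$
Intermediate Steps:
$j = \frac{1}{67}$ ($j = 1 \cdot \frac{1}{67} = \frac{1}{67} \approx 0.014925$)
$I{\left(S \right)} = \frac{1}{67}$
$\left(-25264 - 7478\right) + I{\left(-77 \right)} = \left(-25264 - 7478\right) + \frac{1}{67} = -32742 + \frac{1}{67} = - \frac{2193713}{67}$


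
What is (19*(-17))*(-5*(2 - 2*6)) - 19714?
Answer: -35864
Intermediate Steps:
(19*(-17))*(-5*(2 - 2*6)) - 19714 = -(-1615)*(2 - 12) - 19714 = -(-1615)*(-10) - 19714 = -323*50 - 19714 = -16150 - 19714 = -35864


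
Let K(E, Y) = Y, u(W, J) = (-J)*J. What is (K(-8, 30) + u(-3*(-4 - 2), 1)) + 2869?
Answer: 2898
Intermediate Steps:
u(W, J) = -J²
(K(-8, 30) + u(-3*(-4 - 2), 1)) + 2869 = (30 - 1*1²) + 2869 = (30 - 1*1) + 2869 = (30 - 1) + 2869 = 29 + 2869 = 2898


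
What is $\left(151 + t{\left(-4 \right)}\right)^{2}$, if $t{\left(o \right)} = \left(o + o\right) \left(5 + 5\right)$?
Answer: $5041$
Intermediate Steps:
$t{\left(o \right)} = 20 o$ ($t{\left(o \right)} = 2 o 10 = 20 o$)
$\left(151 + t{\left(-4 \right)}\right)^{2} = \left(151 + 20 \left(-4\right)\right)^{2} = \left(151 - 80\right)^{2} = 71^{2} = 5041$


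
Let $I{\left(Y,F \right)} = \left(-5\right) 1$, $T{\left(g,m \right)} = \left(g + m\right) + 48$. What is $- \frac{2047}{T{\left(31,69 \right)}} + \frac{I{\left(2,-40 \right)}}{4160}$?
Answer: $- \frac{425813}{30784} \approx -13.832$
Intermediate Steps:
$T{\left(g,m \right)} = 48 + g + m$
$I{\left(Y,F \right)} = -5$
$- \frac{2047}{T{\left(31,69 \right)}} + \frac{I{\left(2,-40 \right)}}{4160} = - \frac{2047}{48 + 31 + 69} - \frac{5}{4160} = - \frac{2047}{148} - \frac{1}{832} = - \frac{425813}{30784}$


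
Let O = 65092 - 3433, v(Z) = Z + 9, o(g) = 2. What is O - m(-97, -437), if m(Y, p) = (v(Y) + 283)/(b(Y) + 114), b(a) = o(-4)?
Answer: 7152249/116 ≈ 61657.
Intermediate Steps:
v(Z) = 9 + Z
b(a) = 2
O = 61659
m(Y, p) = 73/29 + Y/116 (m(Y, p) = ((9 + Y) + 283)/(2 + 114) = (292 + Y)/116 = (292 + Y)*(1/116) = 73/29 + Y/116)
O - m(-97, -437) = 61659 - (73/29 + (1/116)*(-97)) = 61659 - (73/29 - 97/116) = 61659 - 1*195/116 = 61659 - 195/116 = 7152249/116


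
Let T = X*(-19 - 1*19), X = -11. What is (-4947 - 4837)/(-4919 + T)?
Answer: 9784/4501 ≈ 2.1737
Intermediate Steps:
T = 418 (T = -11*(-19 - 1*19) = -11*(-19 - 19) = -11*(-38) = 418)
(-4947 - 4837)/(-4919 + T) = (-4947 - 4837)/(-4919 + 418) = -9784/(-4501) = -9784*(-1/4501) = 9784/4501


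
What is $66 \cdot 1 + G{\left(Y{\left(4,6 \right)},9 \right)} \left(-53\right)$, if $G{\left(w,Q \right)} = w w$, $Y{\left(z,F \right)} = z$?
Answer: $-782$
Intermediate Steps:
$G{\left(w,Q \right)} = w^{2}$
$66 \cdot 1 + G{\left(Y{\left(4,6 \right)},9 \right)} \left(-53\right) = 66 \cdot 1 + 4^{2} \left(-53\right) = 66 + 16 \left(-53\right) = 66 - 848 = -782$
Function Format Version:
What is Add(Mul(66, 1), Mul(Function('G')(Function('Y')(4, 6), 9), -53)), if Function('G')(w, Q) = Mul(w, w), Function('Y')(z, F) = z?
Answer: -782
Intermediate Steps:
Function('G')(w, Q) = Pow(w, 2)
Add(Mul(66, 1), Mul(Function('G')(Function('Y')(4, 6), 9), -53)) = Add(Mul(66, 1), Mul(Pow(4, 2), -53)) = Add(66, Mul(16, -53)) = Add(66, -848) = -782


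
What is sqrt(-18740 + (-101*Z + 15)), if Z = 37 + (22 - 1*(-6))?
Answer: 3*I*sqrt(2810) ≈ 159.03*I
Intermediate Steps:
Z = 65 (Z = 37 + (22 + 6) = 37 + 28 = 65)
sqrt(-18740 + (-101*Z + 15)) = sqrt(-18740 + (-101*65 + 15)) = sqrt(-18740 + (-6565 + 15)) = sqrt(-18740 - 6550) = sqrt(-25290) = 3*I*sqrt(2810)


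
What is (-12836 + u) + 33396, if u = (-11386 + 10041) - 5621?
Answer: 13594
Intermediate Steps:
u = -6966 (u = -1345 - 5621 = -6966)
(-12836 + u) + 33396 = (-12836 - 6966) + 33396 = -19802 + 33396 = 13594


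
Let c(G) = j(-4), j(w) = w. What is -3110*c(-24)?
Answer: 12440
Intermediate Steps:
c(G) = -4
-3110*c(-24) = -3110*(-4) = 12440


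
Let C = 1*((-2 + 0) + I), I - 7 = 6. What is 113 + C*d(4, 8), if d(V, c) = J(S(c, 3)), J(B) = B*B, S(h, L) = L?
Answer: 212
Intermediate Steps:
J(B) = B²
d(V, c) = 9 (d(V, c) = 3² = 9)
I = 13 (I = 7 + 6 = 13)
C = 11 (C = 1*((-2 + 0) + 13) = 1*(-2 + 13) = 1*11 = 11)
113 + C*d(4, 8) = 113 + 11*9 = 113 + 99 = 212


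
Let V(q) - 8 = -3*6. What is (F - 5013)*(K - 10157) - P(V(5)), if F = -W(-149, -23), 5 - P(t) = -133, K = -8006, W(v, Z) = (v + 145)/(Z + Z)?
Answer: 2094208889/23 ≈ 9.1053e+7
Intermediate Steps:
W(v, Z) = (145 + v)/(2*Z) (W(v, Z) = (145 + v)/((2*Z)) = (145 + v)*(1/(2*Z)) = (145 + v)/(2*Z))
V(q) = -10 (V(q) = 8 - 3*6 = 8 - 18 = -10)
P(t) = 138 (P(t) = 5 - 1*(-133) = 5 + 133 = 138)
F = -2/23 (F = -(145 - 149)/(2*(-23)) = -(-1)*(-4)/(2*23) = -1*2/23 = -2/23 ≈ -0.086957)
(F - 5013)*(K - 10157) - P(V(5)) = (-2/23 - 5013)*(-8006 - 10157) - 1*138 = -115301/23*(-18163) - 138 = 2094212063/23 - 138 = 2094208889/23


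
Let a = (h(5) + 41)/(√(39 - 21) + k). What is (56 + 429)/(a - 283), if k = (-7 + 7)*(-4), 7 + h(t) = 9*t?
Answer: -2470590/1435361 - 114945*√2/1435361 ≈ -1.8345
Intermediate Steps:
h(t) = -7 + 9*t
k = 0 (k = 0*(-4) = 0)
a = 79*√2/6 (a = ((-7 + 9*5) + 41)/(√(39 - 21) + 0) = ((-7 + 45) + 41)/(√18 + 0) = (38 + 41)/(3*√2 + 0) = 79/((3*√2)) = 79*(√2/6) = 79*√2/6 ≈ 18.620)
(56 + 429)/(a - 283) = (56 + 429)/(79*√2/6 - 283) = 485/(-283 + 79*√2/6)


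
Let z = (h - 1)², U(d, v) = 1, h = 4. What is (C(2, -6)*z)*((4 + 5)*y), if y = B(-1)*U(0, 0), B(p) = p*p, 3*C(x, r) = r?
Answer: -162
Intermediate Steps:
C(x, r) = r/3
B(p) = p²
z = 9 (z = (4 - 1)² = 3² = 9)
y = 1 (y = (-1)²*1 = 1*1 = 1)
(C(2, -6)*z)*((4 + 5)*y) = (((⅓)*(-6))*9)*((4 + 5)*1) = (-2*9)*(9*1) = -18*9 = -162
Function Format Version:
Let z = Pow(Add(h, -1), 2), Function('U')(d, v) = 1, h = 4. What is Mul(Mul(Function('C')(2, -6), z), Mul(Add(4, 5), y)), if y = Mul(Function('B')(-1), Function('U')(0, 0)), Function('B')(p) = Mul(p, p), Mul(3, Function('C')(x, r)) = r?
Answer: -162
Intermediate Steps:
Function('C')(x, r) = Mul(Rational(1, 3), r)
Function('B')(p) = Pow(p, 2)
z = 9 (z = Pow(Add(4, -1), 2) = Pow(3, 2) = 9)
y = 1 (y = Mul(Pow(-1, 2), 1) = Mul(1, 1) = 1)
Mul(Mul(Function('C')(2, -6), z), Mul(Add(4, 5), y)) = Mul(Mul(Mul(Rational(1, 3), -6), 9), Mul(Add(4, 5), 1)) = Mul(Mul(-2, 9), Mul(9, 1)) = Mul(-18, 9) = -162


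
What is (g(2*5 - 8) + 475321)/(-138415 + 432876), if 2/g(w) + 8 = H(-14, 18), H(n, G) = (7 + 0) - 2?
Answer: 1425961/883383 ≈ 1.6142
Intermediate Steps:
H(n, G) = 5 (H(n, G) = 7 - 2 = 5)
g(w) = -⅔ (g(w) = 2/(-8 + 5) = 2/(-3) = 2*(-⅓) = -⅔)
(g(2*5 - 8) + 475321)/(-138415 + 432876) = (-⅔ + 475321)/(-138415 + 432876) = (1425961/3)/294461 = (1425961/3)*(1/294461) = 1425961/883383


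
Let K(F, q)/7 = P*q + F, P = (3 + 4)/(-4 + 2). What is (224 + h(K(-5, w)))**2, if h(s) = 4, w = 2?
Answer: 51984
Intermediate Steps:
P = -7/2 (P = 7/(-2) = 7*(-1/2) = -7/2 ≈ -3.5000)
K(F, q) = 7*F - 49*q/2 (K(F, q) = 7*(-7*q/2 + F) = 7*(F - 7*q/2) = 7*F - 49*q/2)
(224 + h(K(-5, w)))**2 = (224 + 4)**2 = 228**2 = 51984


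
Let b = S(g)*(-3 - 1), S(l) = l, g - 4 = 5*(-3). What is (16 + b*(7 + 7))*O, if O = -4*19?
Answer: -48032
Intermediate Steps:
O = -76
g = -11 (g = 4 + 5*(-3) = 4 - 15 = -11)
b = 44 (b = -11*(-3 - 1) = -11*(-4) = 44)
(16 + b*(7 + 7))*O = (16 + 44*(7 + 7))*(-76) = (16 + 44*14)*(-76) = (16 + 616)*(-76) = 632*(-76) = -48032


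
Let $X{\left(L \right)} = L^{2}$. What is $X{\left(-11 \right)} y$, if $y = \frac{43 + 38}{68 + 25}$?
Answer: $\frac{3267}{31} \approx 105.39$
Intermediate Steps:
$y = \frac{27}{31}$ ($y = \frac{81}{93} = 81 \cdot \frac{1}{93} = \frac{27}{31} \approx 0.87097$)
$X{\left(-11 \right)} y = \left(-11\right)^{2} \cdot \frac{27}{31} = 121 \cdot \frac{27}{31} = \frac{3267}{31}$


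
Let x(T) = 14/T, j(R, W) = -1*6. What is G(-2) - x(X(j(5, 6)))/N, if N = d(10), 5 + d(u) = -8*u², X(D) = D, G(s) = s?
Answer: -691/345 ≈ -2.0029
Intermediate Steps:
j(R, W) = -6
d(u) = -5 - 8*u²
N = -805 (N = -5 - 8*10² = -5 - 8*100 = -5 - 800 = -805)
G(-2) - x(X(j(5, 6)))/N = -2 - 14/(-6)/(-805) = -2 - 14*(-⅙)*(-1)/805 = -2 - (-7)*(-1)/(3*805) = -2 - 1*1/345 = -2 - 1/345 = -691/345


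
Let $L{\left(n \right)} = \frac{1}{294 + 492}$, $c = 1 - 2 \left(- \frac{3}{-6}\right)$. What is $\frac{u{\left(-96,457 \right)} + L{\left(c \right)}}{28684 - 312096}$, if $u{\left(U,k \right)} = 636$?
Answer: $- \frac{499897}{222761832} \approx -0.0022441$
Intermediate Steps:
$c = 0$ ($c = 1 - 2 \left(\left(-3\right) \left(- \frac{1}{6}\right)\right) = 1 - 1 = 0$)
$L{\left(n \right)} = \frac{1}{786}$
$\frac{u{\left(-96,457 \right)} + L{\left(c \right)}}{28684 - 312096} = \frac{636 + \frac{1}{786}}{28684 - 312096} = \frac{499897}{786 \left(-283412\right)} = \frac{499897}{786} \left(- \frac{1}{283412}\right) = - \frac{499897}{222761832}$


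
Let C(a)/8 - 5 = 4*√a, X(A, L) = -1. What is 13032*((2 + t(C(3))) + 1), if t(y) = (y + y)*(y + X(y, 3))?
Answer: 120767544 + 65889792*√3 ≈ 2.3489e+8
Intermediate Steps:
C(a) = 40 + 32*√a (C(a) = 40 + 8*(4*√a) = 40 + 32*√a)
t(y) = 2*y*(-1 + y) (t(y) = (y + y)*(y - 1) = (2*y)*(-1 + y) = 2*y*(-1 + y))
13032*((2 + t(C(3))) + 1) = 13032*((2 + 2*(40 + 32*√3)*(-1 + (40 + 32*√3))) + 1) = 13032*((2 + 2*(40 + 32*√3)*(39 + 32*√3)) + 1) = 13032*((2 + 2*(39 + 32*√3)*(40 + 32*√3)) + 1) = 13032*(3 + 2*(39 + 32*√3)*(40 + 32*√3)) = 39096 + 26064*(39 + 32*√3)*(40 + 32*√3)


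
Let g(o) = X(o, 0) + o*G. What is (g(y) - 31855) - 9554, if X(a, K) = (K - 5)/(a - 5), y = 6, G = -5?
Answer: -41444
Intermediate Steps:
X(a, K) = (-5 + K)/(-5 + a)
g(o) = -5*o - 5/(-5 + o) (g(o) = (-5 + 0)/(-5 + o) + o*(-5) = -5/(-5 + o) - 5*o = -5*o - 5/(-5 + o))
(g(y) - 31855) - 9554 = (5*(-1 - 1*6*(-5 + 6))/(-5 + 6) - 31855) - 9554 = (5*(-1 - 1*6*1)/1 - 31855) - 9554 = (5*1*(-1 - 6) - 31855) - 9554 = (5*1*(-7) - 31855) - 9554 = (-35 - 31855) - 9554 = -31890 - 9554 = -41444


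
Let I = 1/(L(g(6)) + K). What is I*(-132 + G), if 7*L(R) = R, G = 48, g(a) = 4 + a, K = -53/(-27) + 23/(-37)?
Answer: -293706/9685 ≈ -30.326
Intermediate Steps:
K = 1340/999 (K = -53*(-1/27) + 23*(-1/37) = 53/27 - 23/37 = 1340/999 ≈ 1.3413)
L(R) = R/7
I = 6993/19370 (I = 1/((4 + 6)/7 + 1340/999) = 1/((1/7)*10 + 1340/999) = 1/(10/7 + 1340/999) = 1/(19370/6993) = 6993/19370 ≈ 0.36102)
I*(-132 + G) = 6993*(-132 + 48)/19370 = (6993/19370)*(-84) = -293706/9685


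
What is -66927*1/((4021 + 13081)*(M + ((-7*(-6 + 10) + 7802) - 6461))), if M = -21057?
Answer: 66927/337661888 ≈ 0.00019821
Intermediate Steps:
-66927*1/((4021 + 13081)*(M + ((-7*(-6 + 10) + 7802) - 6461))) = -66927*1/((-21057 + ((-7*(-6 + 10) + 7802) - 6461))*(4021 + 13081)) = -66927*1/(17102*(-21057 + ((-7*4 + 7802) - 6461))) = -66927*1/(17102*(-21057 + ((-28 + 7802) - 6461))) = -66927*1/(17102*(-21057 + (7774 - 6461))) = -66927*1/(17102*(-21057 + 1313)) = -66927/((-19744*17102)) = -66927/(-337661888) = -66927*(-1/337661888) = 66927/337661888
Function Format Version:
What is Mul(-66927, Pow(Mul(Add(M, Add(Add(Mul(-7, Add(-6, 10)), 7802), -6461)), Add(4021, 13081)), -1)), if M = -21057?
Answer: Rational(66927, 337661888) ≈ 0.00019821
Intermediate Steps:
Mul(-66927, Pow(Mul(Add(M, Add(Add(Mul(-7, Add(-6, 10)), 7802), -6461)), Add(4021, 13081)), -1)) = Mul(-66927, Pow(Mul(Add(-21057, Add(Add(Mul(-7, Add(-6, 10)), 7802), -6461)), Add(4021, 13081)), -1)) = Mul(-66927, Pow(Mul(Add(-21057, Add(Add(Mul(-7, 4), 7802), -6461)), 17102), -1)) = Mul(-66927, Pow(Mul(Add(-21057, Add(Add(-28, 7802), -6461)), 17102), -1)) = Mul(-66927, Pow(Mul(Add(-21057, Add(7774, -6461)), 17102), -1)) = Mul(-66927, Pow(Mul(Add(-21057, 1313), 17102), -1)) = Mul(-66927, Pow(Mul(-19744, 17102), -1)) = Mul(-66927, Pow(-337661888, -1)) = Mul(-66927, Rational(-1, 337661888)) = Rational(66927, 337661888)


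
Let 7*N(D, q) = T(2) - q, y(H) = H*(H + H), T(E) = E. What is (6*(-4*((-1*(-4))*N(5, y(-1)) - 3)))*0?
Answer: 0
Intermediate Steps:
y(H) = 2*H² (y(H) = H*(2*H) = 2*H²)
N(D, q) = 2/7 - q/7 (N(D, q) = (2 - q)/7 = 2/7 - q/7)
(6*(-4*((-1*(-4))*N(5, y(-1)) - 3)))*0 = (6*(-4*((-1*(-4))*(2/7 - 2*(-1)²/7) - 3)))*0 = (6*(-4*(4*(2/7 - 2/7) - 3)))*0 = (6*(-4*(4*0 - 3)))*0 = (6*(-4*(0 - 3)))*0 = (6*(-4*(-3)))*0 = (6*12)*0 = 72*0 = 0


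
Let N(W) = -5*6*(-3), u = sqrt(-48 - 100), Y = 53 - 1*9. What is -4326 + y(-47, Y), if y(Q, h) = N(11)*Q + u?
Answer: -8556 + 2*I*sqrt(37) ≈ -8556.0 + 12.166*I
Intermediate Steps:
Y = 44 (Y = 53 - 9 = 44)
u = 2*I*sqrt(37) (u = sqrt(-148) = 2*I*sqrt(37) ≈ 12.166*I)
N(W) = 90 (N(W) = -30*(-3) = 90)
y(Q, h) = 90*Q + 2*I*sqrt(37)
-4326 + y(-47, Y) = -4326 + (90*(-47) + 2*I*sqrt(37)) = -4326 + (-4230 + 2*I*sqrt(37)) = -8556 + 2*I*sqrt(37)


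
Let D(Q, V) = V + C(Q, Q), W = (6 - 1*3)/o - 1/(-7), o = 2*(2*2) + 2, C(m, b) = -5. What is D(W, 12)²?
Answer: 49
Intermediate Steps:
o = 10 (o = 2*4 + 2 = 8 + 2 = 10)
W = 31/70 (W = (6 - 1*3)/10 - 1/(-7) = (6 - 3)*(⅒) - 1*(-⅐) = 3*(⅒) + ⅐ = 3/10 + ⅐ = 31/70 ≈ 0.44286)
D(Q, V) = -5 + V (D(Q, V) = V - 5 = -5 + V)
D(W, 12)² = (-5 + 12)² = 7² = 49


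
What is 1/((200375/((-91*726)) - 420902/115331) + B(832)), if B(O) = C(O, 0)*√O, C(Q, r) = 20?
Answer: 7917512479201689078/394254901339023125926799 + 189571062422762317440*√13/394254901339023125926799 ≈ 0.0017538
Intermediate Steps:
B(O) = 20*√O
1/((200375/((-91*726)) - 420902/115331) + B(832)) = 1/((200375/((-91*726)) - 420902/115331) + 20*√832) = 1/((200375/(-66066) - 420902*1/115331) + 20*(8*√13)) = 1/((200375*(-1/66066) - 420902/115331) + 160*√13) = 1/((-28625/9438 - 420902/115331) + 160*√13) = 1/(-7273822951/1088493978 + 160*√13)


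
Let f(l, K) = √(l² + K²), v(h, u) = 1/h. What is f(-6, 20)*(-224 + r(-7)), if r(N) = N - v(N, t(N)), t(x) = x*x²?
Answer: -3232*√109/7 ≈ -4820.4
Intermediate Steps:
t(x) = x³
r(N) = N - 1/N
f(l, K) = √(K² + l²)
f(-6, 20)*(-224 + r(-7)) = √(20² + (-6)²)*(-224 + (-7 - 1/(-7))) = √(400 + 36)*(-224 + (-7 - 1*(-⅐))) = √436*(-224 + (-7 + ⅐)) = (2*√109)*(-224 - 48/7) = (2*√109)*(-1616/7) = -3232*√109/7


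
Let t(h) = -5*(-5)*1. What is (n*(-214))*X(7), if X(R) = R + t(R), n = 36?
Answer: -246528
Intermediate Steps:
t(h) = 25 (t(h) = 25*1 = 25)
X(R) = 25 + R (X(R) = R + 25 = 25 + R)
(n*(-214))*X(7) = (36*(-214))*(25 + 7) = -7704*32 = -246528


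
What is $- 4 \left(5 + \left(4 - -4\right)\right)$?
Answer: $-52$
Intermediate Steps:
$- 4 \left(5 + \left(4 - -4\right)\right) = - 4 \left(5 + \left(4 + 4\right)\right) = - 4 \left(5 + 8\right) = \left(-4\right) 13 = -52$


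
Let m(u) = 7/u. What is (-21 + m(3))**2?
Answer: 3136/9 ≈ 348.44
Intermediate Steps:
(-21 + m(3))**2 = (-21 + 7/3)**2 = (-56/3)**2 = 3136/9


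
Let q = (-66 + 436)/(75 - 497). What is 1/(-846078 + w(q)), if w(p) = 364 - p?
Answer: -211/178445469 ≈ -1.1824e-6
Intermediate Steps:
q = -185/211 (q = 370/(-422) = 370*(-1/422) = -185/211 ≈ -0.87678)
1/(-846078 + w(q)) = 1/(-846078 + (364 - 1*(-185/211))) = 1/(-846078 + (364 + 185/211)) = 1/(-846078 + 76989/211) = 1/(-178445469/211) = -211/178445469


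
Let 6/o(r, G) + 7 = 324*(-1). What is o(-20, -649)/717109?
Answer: -6/237363079 ≈ -2.5278e-8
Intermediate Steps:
o(r, G) = -6/331 (o(r, G) = 6/(-7 + 324*(-1)) = 6/(-7 - 324) = 6/(-331) = 6*(-1/331) = -6/331)
o(-20, -649)/717109 = -6/331/717109 = -6/331*1/717109 = -6/237363079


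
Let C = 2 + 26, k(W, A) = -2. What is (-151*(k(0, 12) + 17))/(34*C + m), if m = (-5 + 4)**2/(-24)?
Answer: -54360/22847 ≈ -2.3793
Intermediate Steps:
C = 28
m = -1/24 (m = (-1)**2*(-1/24) = 1*(-1/24) = -1/24 ≈ -0.041667)
(-151*(k(0, 12) + 17))/(34*C + m) = (-151*(-2 + 17))/(34*28 - 1/24) = (-151*15)/(952 - 1/24) = -2265/22847/24 = -2265*24/22847 = -54360/22847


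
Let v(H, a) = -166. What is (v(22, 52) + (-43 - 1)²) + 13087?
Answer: 14857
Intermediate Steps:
(v(22, 52) + (-43 - 1)²) + 13087 = (-166 + (-43 - 1)²) + 13087 = (-166 + (-44)²) + 13087 = (-166 + 1936) + 13087 = 1770 + 13087 = 14857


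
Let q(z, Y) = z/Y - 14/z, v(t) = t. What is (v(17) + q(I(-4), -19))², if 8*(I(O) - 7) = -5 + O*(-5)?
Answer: 26049637201/116467264 ≈ 223.66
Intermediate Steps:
I(O) = 51/8 - 5*O/8 (I(O) = 7 + (-5 + O*(-5))/8 = 7 + (-5 - 5*O)/8 = 7 + (-5/8 - 5*O/8) = 51/8 - 5*O/8)
q(z, Y) = -14/z + z/Y
(v(17) + q(I(-4), -19))² = (17 + (-14/(51/8 - 5/8*(-4)) + (51/8 - 5/8*(-4))/(-19)))² = (17 + (-14/(51/8 + 5/2) + (51/8 + 5/2)*(-1/19)))² = (17 + (-14/71/8 + (71/8)*(-1/19)))² = (17 + (-14*8/71 - 71/152))² = (17 + (-112/71 - 71/152))² = (17 - 22065/10792)² = (161399/10792)² = 26049637201/116467264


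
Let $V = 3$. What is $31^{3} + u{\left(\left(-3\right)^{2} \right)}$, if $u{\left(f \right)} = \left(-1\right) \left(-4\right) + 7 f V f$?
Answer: $31496$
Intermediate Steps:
$u{\left(f \right)} = 4 + 21 f^{2}$ ($u{\left(f \right)} = \left(-1\right) \left(-4\right) + 7 f 3 f = 4 + 7 \cdot 3 f f = 4 + 7 \cdot 3 f^{2} = 4 + 21 f^{2}$)
$31^{3} + u{\left(\left(-3\right)^{2} \right)} = 31^{3} + \left(4 + 21 \left(\left(-3\right)^{2}\right)^{2}\right) = 29791 + \left(4 + 21 \cdot 9^{2}\right) = 29791 + \left(4 + 21 \cdot 81\right) = 29791 + \left(4 + 1701\right) = 29791 + 1705 = 31496$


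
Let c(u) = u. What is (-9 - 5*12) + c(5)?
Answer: -64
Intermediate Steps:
(-9 - 5*12) + c(5) = (-9 - 5*12) + 5 = (-9 - 60) + 5 = -69 + 5 = -64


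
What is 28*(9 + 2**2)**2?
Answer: 4732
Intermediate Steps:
28*(9 + 2**2)**2 = 28*(9 + 4)**2 = 28*13**2 = 28*169 = 4732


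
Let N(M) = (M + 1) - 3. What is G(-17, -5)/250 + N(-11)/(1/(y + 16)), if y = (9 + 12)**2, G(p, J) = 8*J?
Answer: -148529/25 ≈ -5941.2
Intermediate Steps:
N(M) = -2 + M (N(M) = (1 + M) - 3 = -2 + M)
y = 441 (y = 21**2 = 441)
G(-17, -5)/250 + N(-11)/(1/(y + 16)) = (8*(-5))/250 + (-2 - 11)/(1/(441 + 16)) = -40*1/250 - 13/(1/457) = -4/25 - 13/1/457 = -4/25 - 13*457 = -4/25 - 5941 = -148529/25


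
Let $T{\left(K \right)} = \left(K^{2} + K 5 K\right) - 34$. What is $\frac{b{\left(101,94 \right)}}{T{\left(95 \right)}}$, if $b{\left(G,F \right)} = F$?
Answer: $\frac{47}{27058} \approx 0.001737$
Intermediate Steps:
$T{\left(K \right)} = -34 + 6 K^{2}$ ($T{\left(K \right)} = \left(K^{2} + 5 K K\right) - 34 = \left(K^{2} + 5 K^{2}\right) - 34 = 6 K^{2} - 34 = -34 + 6 K^{2}$)
$\frac{b{\left(101,94 \right)}}{T{\left(95 \right)}} = \frac{94}{-34 + 6 \cdot 95^{2}} = \frac{94}{-34 + 6 \cdot 9025} = \frac{94}{-34 + 54150} = \frac{94}{54116} = 94 \cdot \frac{1}{54116} = \frac{47}{27058}$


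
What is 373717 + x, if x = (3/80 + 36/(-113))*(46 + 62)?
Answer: 844531813/2260 ≈ 3.7369e+5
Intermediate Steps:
x = -68607/2260 (x = (3*(1/80) + 36*(-1/113))*108 = (3/80 - 36/113)*108 = -2541/9040*108 = -68607/2260 ≈ -30.357)
373717 + x = 373717 - 68607/2260 = 844531813/2260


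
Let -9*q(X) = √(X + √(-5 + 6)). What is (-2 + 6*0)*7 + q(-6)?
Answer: -14 - I*√5/9 ≈ -14.0 - 0.24845*I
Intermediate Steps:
q(X) = -√(1 + X)/9 (q(X) = -√(X + √(-5 + 6))/9 = -√(X + √1)/9 = -√(X + 1)/9 = -√(1 + X)/9)
(-2 + 6*0)*7 + q(-6) = (-2 + 6*0)*7 - √(1 - 6)/9 = (-2 + 0)*7 - I*√5/9 = -2*7 - I*√5/9 = -14 - I*√5/9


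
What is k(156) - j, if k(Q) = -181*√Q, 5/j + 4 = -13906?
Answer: 1/2782 - 362*√39 ≈ -2260.7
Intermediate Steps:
j = -1/2782 (j = 5/(-4 - 13906) = 5/(-13910) = 5*(-1/13910) = -1/2782 ≈ -0.00035945)
k(156) - j = -362*√39 - 1*(-1/2782) = -362*√39 + 1/2782 = 1/2782 - 362*√39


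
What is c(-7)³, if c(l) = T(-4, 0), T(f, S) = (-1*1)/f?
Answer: 1/64 ≈ 0.015625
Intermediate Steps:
T(f, S) = -1/f
c(l) = ¼ (c(l) = -1/(-4) = -1*(-¼) = ¼)
c(-7)³ = (¼)³ = 1/64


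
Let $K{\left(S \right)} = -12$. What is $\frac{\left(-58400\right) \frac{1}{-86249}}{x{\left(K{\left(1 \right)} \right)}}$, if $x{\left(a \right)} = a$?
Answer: $- \frac{14600}{258747} \approx -0.056426$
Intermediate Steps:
$\frac{\left(-58400\right) \frac{1}{-86249}}{x{\left(K{\left(1 \right)} \right)}} = \frac{\left(-58400\right) \frac{1}{-86249}}{-12} = \left(-58400\right) \left(- \frac{1}{86249}\right) \left(- \frac{1}{12}\right) = \frac{58400}{86249} \left(- \frac{1}{12}\right) = - \frac{14600}{258747}$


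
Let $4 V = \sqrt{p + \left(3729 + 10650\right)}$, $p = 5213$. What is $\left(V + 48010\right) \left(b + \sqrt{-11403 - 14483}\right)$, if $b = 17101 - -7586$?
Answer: $\frac{\left(24687 + 43 i \sqrt{14}\right) \left(96020 + \sqrt{4898}\right)}{2} \approx 1.1861 \cdot 10^{9} + 7.73 \cdot 10^{6} i$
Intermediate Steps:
$b = 24687$ ($b = 17101 + 7586 = 24687$)
$V = \frac{\sqrt{4898}}{2}$ ($V = \frac{\sqrt{5213 + \left(3729 + 10650\right)}}{4} = \frac{\sqrt{5213 + 14379}}{4} = \frac{\sqrt{19592}}{4} = \frac{2 \sqrt{4898}}{4} = \frac{\sqrt{4898}}{2} \approx 34.993$)
$\left(V + 48010\right) \left(b + \sqrt{-11403 - 14483}\right) = \left(\frac{\sqrt{4898}}{2} + 48010\right) \left(24687 + \sqrt{-11403 - 14483}\right) = \left(48010 + \frac{\sqrt{4898}}{2}\right) \left(24687 + \sqrt{-25886}\right) = \left(48010 + \frac{\sqrt{4898}}{2}\right) \left(24687 + 43 i \sqrt{14}\right) = \left(24687 + 43 i \sqrt{14}\right) \left(48010 + \frac{\sqrt{4898}}{2}\right)$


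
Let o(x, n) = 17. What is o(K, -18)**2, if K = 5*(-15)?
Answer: 289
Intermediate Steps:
K = -75
o(K, -18)**2 = 17**2 = 289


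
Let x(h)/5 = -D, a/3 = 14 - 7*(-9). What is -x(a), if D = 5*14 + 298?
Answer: 1840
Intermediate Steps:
D = 368 (D = 70 + 298 = 368)
a = 231 (a = 3*(14 - 7*(-9)) = 3*(14 + 63) = 3*77 = 231)
x(h) = -1840 (x(h) = 5*(-1*368) = 5*(-368) = -1840)
-x(a) = -1*(-1840) = 1840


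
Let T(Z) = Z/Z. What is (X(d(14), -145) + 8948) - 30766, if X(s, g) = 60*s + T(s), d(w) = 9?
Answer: -21277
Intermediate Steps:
T(Z) = 1
X(s, g) = 1 + 60*s (X(s, g) = 60*s + 1 = 1 + 60*s)
(X(d(14), -145) + 8948) - 30766 = ((1 + 60*9) + 8948) - 30766 = ((1 + 540) + 8948) - 30766 = (541 + 8948) - 30766 = 9489 - 30766 = -21277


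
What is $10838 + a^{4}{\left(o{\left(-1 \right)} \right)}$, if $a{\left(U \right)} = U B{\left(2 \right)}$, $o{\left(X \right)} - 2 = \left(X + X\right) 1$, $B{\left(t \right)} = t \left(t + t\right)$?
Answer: $10838$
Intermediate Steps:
$B{\left(t \right)} = 2 t^{2}$ ($B{\left(t \right)} = t 2 t = 2 t^{2}$)
$o{\left(X \right)} = 2 + 2 X$ ($o{\left(X \right)} = 2 + \left(X + X\right) 1 = 2 + 2 X 1 = 2 + 2 X$)
$a{\left(U \right)} = 8 U$ ($a{\left(U \right)} = U 2 \cdot 2^{2} = U 2 \cdot 4 = U 8 = 8 U$)
$10838 + a^{4}{\left(o{\left(-1 \right)} \right)} = 10838 + \left(8 \left(2 + 2 \left(-1\right)\right)\right)^{4} = 10838 + \left(8 \left(2 - 2\right)\right)^{4} = 10838 + \left(8 \cdot 0\right)^{4} = 10838 + 0^{4} = 10838 + 0 = 10838$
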